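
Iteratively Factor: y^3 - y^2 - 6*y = (y - 3)*(y^2 + 2*y) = (y - 3)*(y + 2)*(y)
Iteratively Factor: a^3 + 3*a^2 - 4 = (a + 2)*(a^2 + a - 2) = (a - 1)*(a + 2)*(a + 2)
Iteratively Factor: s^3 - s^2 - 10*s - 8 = (s - 4)*(s^2 + 3*s + 2) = (s - 4)*(s + 1)*(s + 2)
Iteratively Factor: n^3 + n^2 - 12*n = (n + 4)*(n^2 - 3*n) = (n - 3)*(n + 4)*(n)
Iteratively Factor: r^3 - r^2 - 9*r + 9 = (r - 3)*(r^2 + 2*r - 3) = (r - 3)*(r + 3)*(r - 1)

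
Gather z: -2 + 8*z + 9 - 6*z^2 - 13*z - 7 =-6*z^2 - 5*z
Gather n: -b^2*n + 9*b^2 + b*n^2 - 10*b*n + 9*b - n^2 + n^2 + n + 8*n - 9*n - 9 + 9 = 9*b^2 + b*n^2 + 9*b + n*(-b^2 - 10*b)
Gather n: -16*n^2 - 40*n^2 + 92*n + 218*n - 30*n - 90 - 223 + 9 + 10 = -56*n^2 + 280*n - 294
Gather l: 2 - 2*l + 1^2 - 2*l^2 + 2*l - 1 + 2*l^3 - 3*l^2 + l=2*l^3 - 5*l^2 + l + 2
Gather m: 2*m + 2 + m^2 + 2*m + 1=m^2 + 4*m + 3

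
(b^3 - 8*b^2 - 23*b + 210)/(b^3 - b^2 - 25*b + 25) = (b^2 - 13*b + 42)/(b^2 - 6*b + 5)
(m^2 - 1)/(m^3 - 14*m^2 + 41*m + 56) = (m - 1)/(m^2 - 15*m + 56)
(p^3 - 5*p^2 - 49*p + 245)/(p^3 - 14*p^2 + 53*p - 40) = (p^2 - 49)/(p^2 - 9*p + 8)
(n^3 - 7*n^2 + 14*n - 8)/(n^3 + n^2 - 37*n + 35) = (n^2 - 6*n + 8)/(n^2 + 2*n - 35)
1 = 1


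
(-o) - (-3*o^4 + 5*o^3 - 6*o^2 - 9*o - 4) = 3*o^4 - 5*o^3 + 6*o^2 + 8*o + 4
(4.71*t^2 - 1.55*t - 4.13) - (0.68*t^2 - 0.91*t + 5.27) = 4.03*t^2 - 0.64*t - 9.4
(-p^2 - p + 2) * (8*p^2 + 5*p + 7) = -8*p^4 - 13*p^3 + 4*p^2 + 3*p + 14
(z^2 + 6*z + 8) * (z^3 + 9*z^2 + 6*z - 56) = z^5 + 15*z^4 + 68*z^3 + 52*z^2 - 288*z - 448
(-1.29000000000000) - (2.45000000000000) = -3.74000000000000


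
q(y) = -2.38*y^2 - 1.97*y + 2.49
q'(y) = -4.76*y - 1.97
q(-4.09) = -29.27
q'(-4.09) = 17.50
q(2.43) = -16.35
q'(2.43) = -13.54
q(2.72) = -20.48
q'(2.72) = -14.92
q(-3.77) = -23.91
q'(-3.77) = 15.98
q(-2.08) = -3.71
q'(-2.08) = 7.93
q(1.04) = -2.13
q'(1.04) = -6.92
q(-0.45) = 2.89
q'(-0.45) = 0.17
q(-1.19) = 1.46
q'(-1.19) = 3.69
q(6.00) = -95.01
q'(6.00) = -30.53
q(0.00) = 2.49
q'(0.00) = -1.97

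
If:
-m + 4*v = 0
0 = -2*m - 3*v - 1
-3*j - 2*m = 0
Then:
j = 8/33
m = -4/11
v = -1/11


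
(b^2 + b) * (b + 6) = b^3 + 7*b^2 + 6*b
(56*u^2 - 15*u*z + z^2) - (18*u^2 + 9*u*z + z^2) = 38*u^2 - 24*u*z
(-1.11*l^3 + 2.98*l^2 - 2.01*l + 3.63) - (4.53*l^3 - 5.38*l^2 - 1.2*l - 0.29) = -5.64*l^3 + 8.36*l^2 - 0.81*l + 3.92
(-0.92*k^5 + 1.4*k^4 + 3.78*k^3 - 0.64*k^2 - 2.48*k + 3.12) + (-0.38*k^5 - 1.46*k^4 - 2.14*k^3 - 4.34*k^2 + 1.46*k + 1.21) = -1.3*k^5 - 0.0600000000000001*k^4 + 1.64*k^3 - 4.98*k^2 - 1.02*k + 4.33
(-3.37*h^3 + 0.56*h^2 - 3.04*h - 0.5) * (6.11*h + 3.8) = -20.5907*h^4 - 9.3844*h^3 - 16.4464*h^2 - 14.607*h - 1.9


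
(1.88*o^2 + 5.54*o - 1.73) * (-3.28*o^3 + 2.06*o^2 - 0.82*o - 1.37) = -6.1664*o^5 - 14.2984*o^4 + 15.5452*o^3 - 10.6822*o^2 - 6.1712*o + 2.3701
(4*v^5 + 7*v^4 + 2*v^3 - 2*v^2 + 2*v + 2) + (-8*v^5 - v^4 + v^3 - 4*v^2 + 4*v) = -4*v^5 + 6*v^4 + 3*v^3 - 6*v^2 + 6*v + 2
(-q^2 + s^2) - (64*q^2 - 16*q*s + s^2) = -65*q^2 + 16*q*s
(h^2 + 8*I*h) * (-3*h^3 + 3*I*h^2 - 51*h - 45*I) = -3*h^5 - 21*I*h^4 - 75*h^3 - 453*I*h^2 + 360*h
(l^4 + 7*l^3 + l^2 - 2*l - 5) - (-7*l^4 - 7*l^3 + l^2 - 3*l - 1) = 8*l^4 + 14*l^3 + l - 4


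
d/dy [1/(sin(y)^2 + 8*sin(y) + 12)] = -2*(sin(y) + 4)*cos(y)/(sin(y)^2 + 8*sin(y) + 12)^2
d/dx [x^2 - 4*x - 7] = 2*x - 4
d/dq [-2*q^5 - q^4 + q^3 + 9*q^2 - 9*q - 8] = -10*q^4 - 4*q^3 + 3*q^2 + 18*q - 9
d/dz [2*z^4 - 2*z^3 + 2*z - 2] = 8*z^3 - 6*z^2 + 2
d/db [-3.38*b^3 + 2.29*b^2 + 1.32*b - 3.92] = -10.14*b^2 + 4.58*b + 1.32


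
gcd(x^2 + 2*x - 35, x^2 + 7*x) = x + 7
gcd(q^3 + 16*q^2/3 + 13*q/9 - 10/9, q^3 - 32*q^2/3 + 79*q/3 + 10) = 1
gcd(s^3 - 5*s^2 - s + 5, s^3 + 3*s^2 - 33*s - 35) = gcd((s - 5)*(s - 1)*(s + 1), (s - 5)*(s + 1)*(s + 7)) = s^2 - 4*s - 5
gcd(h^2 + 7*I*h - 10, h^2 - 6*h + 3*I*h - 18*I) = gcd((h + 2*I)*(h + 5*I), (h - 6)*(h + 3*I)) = 1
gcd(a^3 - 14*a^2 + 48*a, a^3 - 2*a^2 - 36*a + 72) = a - 6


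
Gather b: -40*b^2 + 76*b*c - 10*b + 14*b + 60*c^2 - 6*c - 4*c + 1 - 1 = -40*b^2 + b*(76*c + 4) + 60*c^2 - 10*c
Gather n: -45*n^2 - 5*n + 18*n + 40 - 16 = -45*n^2 + 13*n + 24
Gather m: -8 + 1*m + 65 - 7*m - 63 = -6*m - 6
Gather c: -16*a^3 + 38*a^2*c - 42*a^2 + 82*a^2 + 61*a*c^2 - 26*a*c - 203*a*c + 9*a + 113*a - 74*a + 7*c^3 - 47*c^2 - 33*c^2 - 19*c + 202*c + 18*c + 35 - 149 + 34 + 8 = -16*a^3 + 40*a^2 + 48*a + 7*c^3 + c^2*(61*a - 80) + c*(38*a^2 - 229*a + 201) - 72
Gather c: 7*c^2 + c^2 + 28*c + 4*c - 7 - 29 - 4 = 8*c^2 + 32*c - 40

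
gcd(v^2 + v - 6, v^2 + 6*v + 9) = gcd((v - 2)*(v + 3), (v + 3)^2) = v + 3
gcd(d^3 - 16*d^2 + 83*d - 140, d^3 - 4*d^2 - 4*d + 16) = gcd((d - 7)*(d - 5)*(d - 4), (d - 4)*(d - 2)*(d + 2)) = d - 4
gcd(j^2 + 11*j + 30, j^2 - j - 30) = j + 5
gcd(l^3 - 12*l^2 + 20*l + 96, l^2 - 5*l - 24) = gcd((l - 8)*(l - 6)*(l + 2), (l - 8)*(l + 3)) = l - 8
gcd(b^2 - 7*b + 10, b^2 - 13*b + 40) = b - 5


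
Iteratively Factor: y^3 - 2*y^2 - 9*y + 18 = (y - 2)*(y^2 - 9) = (y - 3)*(y - 2)*(y + 3)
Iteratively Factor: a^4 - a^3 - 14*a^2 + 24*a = (a - 2)*(a^3 + a^2 - 12*a) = (a - 3)*(a - 2)*(a^2 + 4*a) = a*(a - 3)*(a - 2)*(a + 4)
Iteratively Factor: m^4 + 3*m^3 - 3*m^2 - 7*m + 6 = (m - 1)*(m^3 + 4*m^2 + m - 6) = (m - 1)*(m + 3)*(m^2 + m - 2) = (m - 1)^2*(m + 3)*(m + 2)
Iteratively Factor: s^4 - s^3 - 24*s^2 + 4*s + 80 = (s - 5)*(s^3 + 4*s^2 - 4*s - 16) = (s - 5)*(s + 4)*(s^2 - 4) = (s - 5)*(s + 2)*(s + 4)*(s - 2)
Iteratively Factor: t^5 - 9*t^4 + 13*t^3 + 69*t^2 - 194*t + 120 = (t + 3)*(t^4 - 12*t^3 + 49*t^2 - 78*t + 40) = (t - 2)*(t + 3)*(t^3 - 10*t^2 + 29*t - 20) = (t - 5)*(t - 2)*(t + 3)*(t^2 - 5*t + 4) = (t - 5)*(t - 2)*(t - 1)*(t + 3)*(t - 4)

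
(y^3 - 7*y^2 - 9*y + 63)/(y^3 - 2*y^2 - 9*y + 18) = (y - 7)/(y - 2)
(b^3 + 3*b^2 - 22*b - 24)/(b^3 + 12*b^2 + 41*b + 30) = (b - 4)/(b + 5)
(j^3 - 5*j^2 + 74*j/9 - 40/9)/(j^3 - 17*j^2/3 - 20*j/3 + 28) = (9*j^2 - 27*j + 20)/(3*(3*j^2 - 11*j - 42))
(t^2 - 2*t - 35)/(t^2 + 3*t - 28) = (t^2 - 2*t - 35)/(t^2 + 3*t - 28)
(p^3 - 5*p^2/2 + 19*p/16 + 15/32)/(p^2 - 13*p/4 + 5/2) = (8*p^2 - 10*p - 3)/(8*(p - 2))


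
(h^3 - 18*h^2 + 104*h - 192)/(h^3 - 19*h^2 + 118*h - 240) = (h - 4)/(h - 5)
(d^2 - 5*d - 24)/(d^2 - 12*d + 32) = (d + 3)/(d - 4)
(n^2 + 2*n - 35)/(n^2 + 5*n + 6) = (n^2 + 2*n - 35)/(n^2 + 5*n + 6)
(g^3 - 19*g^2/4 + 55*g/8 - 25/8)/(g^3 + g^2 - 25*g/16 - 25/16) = 2*(2*g^2 - 7*g + 5)/(4*g^2 + 9*g + 5)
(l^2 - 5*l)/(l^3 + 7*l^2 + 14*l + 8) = l*(l - 5)/(l^3 + 7*l^2 + 14*l + 8)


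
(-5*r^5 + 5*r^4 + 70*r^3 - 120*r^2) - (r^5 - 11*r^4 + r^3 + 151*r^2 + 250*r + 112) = -6*r^5 + 16*r^4 + 69*r^3 - 271*r^2 - 250*r - 112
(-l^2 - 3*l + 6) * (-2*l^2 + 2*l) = 2*l^4 + 4*l^3 - 18*l^2 + 12*l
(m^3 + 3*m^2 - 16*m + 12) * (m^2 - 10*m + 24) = m^5 - 7*m^4 - 22*m^3 + 244*m^2 - 504*m + 288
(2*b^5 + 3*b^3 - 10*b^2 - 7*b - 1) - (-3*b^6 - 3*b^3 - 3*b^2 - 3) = 3*b^6 + 2*b^5 + 6*b^3 - 7*b^2 - 7*b + 2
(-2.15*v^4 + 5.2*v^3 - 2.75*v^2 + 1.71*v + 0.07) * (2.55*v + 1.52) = -5.4825*v^5 + 9.992*v^4 + 0.891500000000002*v^3 + 0.1805*v^2 + 2.7777*v + 0.1064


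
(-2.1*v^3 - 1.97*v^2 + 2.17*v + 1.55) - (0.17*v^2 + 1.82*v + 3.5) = -2.1*v^3 - 2.14*v^2 + 0.35*v - 1.95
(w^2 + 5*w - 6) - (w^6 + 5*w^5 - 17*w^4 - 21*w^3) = -w^6 - 5*w^5 + 17*w^4 + 21*w^3 + w^2 + 5*w - 6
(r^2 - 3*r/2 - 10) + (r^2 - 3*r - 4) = 2*r^2 - 9*r/2 - 14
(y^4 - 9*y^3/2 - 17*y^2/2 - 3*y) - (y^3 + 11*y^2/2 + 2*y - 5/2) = y^4 - 11*y^3/2 - 14*y^2 - 5*y + 5/2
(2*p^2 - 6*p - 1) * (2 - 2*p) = -4*p^3 + 16*p^2 - 10*p - 2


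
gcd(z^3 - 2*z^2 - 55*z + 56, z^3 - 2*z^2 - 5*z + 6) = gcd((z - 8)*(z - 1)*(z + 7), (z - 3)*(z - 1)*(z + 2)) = z - 1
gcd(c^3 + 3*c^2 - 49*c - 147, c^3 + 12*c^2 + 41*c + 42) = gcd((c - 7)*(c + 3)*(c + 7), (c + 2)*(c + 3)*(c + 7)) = c^2 + 10*c + 21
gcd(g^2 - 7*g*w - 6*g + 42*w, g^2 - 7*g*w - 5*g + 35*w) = -g + 7*w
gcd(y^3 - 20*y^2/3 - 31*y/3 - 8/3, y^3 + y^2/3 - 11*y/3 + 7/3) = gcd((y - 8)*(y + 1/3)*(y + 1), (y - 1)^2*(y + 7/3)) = 1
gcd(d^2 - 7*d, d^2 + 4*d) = d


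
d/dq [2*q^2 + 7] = 4*q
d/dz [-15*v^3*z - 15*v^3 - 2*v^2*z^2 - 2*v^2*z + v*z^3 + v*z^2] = v*(-15*v^2 - 4*v*z - 2*v + 3*z^2 + 2*z)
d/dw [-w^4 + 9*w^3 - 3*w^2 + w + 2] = -4*w^3 + 27*w^2 - 6*w + 1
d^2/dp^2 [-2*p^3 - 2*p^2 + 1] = -12*p - 4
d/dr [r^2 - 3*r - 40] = 2*r - 3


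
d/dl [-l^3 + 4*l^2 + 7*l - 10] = -3*l^2 + 8*l + 7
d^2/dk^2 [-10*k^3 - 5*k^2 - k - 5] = -60*k - 10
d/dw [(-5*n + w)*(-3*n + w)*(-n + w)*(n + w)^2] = -7*n^4 + 44*n^3*w + 18*n^2*w^2 - 28*n*w^3 + 5*w^4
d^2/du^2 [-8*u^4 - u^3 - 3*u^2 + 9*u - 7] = -96*u^2 - 6*u - 6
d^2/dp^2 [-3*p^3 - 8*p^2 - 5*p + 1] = -18*p - 16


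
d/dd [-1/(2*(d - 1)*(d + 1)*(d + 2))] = ((d - 1)*(d + 1) + (d - 1)*(d + 2) + (d + 1)*(d + 2))/(2*(d - 1)^2*(d + 1)^2*(d + 2)^2)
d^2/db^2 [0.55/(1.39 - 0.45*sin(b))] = (0.111375*sin(b)^2 + 0.344025*sin(b) - 0.22275)/(0.45*sin(b) - 1.39)^3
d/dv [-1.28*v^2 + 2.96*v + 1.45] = 2.96 - 2.56*v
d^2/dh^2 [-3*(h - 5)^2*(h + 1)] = 54 - 18*h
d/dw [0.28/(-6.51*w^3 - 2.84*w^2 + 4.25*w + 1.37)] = (5.4684*w^2 + 1.5904*w - 1.19)/(6.51*w^3 + 2.84*w^2 - 4.25*w - 1.37)^2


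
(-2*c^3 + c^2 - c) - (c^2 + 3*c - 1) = -2*c^3 - 4*c + 1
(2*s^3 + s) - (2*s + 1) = 2*s^3 - s - 1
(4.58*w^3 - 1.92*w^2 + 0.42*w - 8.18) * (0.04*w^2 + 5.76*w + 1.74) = 0.1832*w^5 + 26.304*w^4 - 3.0732*w^3 - 1.2488*w^2 - 46.386*w - 14.2332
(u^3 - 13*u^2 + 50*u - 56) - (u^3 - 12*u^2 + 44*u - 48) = -u^2 + 6*u - 8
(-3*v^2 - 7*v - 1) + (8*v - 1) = -3*v^2 + v - 2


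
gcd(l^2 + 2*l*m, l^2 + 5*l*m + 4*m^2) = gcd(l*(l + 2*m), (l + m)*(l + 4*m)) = 1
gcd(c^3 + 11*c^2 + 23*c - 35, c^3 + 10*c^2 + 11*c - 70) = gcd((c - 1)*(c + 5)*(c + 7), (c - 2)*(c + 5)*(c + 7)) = c^2 + 12*c + 35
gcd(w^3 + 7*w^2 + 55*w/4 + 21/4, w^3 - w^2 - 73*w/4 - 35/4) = w^2 + 4*w + 7/4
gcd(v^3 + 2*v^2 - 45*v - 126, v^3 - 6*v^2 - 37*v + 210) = v^2 - v - 42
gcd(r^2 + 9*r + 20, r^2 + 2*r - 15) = r + 5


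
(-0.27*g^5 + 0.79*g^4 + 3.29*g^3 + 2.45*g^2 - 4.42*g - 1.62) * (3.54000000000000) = -0.9558*g^5 + 2.7966*g^4 + 11.6466*g^3 + 8.673*g^2 - 15.6468*g - 5.7348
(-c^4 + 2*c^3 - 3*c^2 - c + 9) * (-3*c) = 3*c^5 - 6*c^4 + 9*c^3 + 3*c^2 - 27*c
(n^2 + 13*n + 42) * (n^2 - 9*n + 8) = n^4 + 4*n^3 - 67*n^2 - 274*n + 336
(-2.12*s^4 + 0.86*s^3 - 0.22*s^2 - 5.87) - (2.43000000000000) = -2.12*s^4 + 0.86*s^3 - 0.22*s^2 - 8.3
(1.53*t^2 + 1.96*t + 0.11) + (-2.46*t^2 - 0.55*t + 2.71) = -0.93*t^2 + 1.41*t + 2.82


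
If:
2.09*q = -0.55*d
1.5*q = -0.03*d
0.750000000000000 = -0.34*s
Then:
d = 0.00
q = 0.00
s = -2.21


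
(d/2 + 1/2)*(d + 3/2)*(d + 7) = d^3/2 + 19*d^2/4 + 19*d/2 + 21/4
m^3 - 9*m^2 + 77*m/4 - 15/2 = (m - 6)*(m - 5/2)*(m - 1/2)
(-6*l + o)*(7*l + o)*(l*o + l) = -42*l^3*o - 42*l^3 + l^2*o^2 + l^2*o + l*o^3 + l*o^2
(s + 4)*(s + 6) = s^2 + 10*s + 24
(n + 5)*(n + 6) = n^2 + 11*n + 30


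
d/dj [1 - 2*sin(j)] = -2*cos(j)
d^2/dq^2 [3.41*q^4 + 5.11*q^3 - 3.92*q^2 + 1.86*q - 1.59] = 40.92*q^2 + 30.66*q - 7.84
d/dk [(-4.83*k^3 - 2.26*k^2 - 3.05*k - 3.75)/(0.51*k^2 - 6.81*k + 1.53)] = (-2.4633*k^4 + 65.7846*k^3 - 5.2236*k^2 - 3.0906*k - 30.204)/(0.2601*k^4 - 6.9462*k^3 + 47.9367*k^2 - 20.8386*k + 2.3409)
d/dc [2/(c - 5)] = -2/(c - 5)^2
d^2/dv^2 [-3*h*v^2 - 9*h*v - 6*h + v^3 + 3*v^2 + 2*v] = -6*h + 6*v + 6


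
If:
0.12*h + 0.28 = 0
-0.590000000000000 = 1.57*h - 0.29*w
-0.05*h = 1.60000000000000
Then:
No Solution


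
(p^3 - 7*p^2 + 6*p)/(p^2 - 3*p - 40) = p*(-p^2 + 7*p - 6)/(-p^2 + 3*p + 40)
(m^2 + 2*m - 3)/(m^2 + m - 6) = (m - 1)/(m - 2)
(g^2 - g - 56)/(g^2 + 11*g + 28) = (g - 8)/(g + 4)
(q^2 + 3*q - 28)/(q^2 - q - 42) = (-q^2 - 3*q + 28)/(-q^2 + q + 42)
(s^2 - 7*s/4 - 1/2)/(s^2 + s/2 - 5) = (4*s + 1)/(2*(2*s + 5))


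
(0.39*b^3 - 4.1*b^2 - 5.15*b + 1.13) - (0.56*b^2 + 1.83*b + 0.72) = 0.39*b^3 - 4.66*b^2 - 6.98*b + 0.41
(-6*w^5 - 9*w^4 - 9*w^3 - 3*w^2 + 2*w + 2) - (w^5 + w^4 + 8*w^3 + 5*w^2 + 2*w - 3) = -7*w^5 - 10*w^4 - 17*w^3 - 8*w^2 + 5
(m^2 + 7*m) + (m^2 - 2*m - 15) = 2*m^2 + 5*m - 15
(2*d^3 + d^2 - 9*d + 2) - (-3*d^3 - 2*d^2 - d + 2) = 5*d^3 + 3*d^2 - 8*d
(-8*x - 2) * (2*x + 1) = -16*x^2 - 12*x - 2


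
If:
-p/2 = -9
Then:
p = 18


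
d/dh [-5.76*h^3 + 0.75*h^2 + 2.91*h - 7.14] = -17.28*h^2 + 1.5*h + 2.91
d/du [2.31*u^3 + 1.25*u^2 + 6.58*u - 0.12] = 6.93*u^2 + 2.5*u + 6.58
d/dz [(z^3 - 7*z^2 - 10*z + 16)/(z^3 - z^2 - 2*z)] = 2*(3*z^4 + 8*z^3 - 22*z^2 + 16*z + 16)/(z^2*(z^4 - 2*z^3 - 3*z^2 + 4*z + 4))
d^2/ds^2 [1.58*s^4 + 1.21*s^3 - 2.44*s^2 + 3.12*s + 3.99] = 18.96*s^2 + 7.26*s - 4.88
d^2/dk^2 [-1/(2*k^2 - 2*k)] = (k*(k - 1) - (2*k - 1)^2)/(k^3*(k - 1)^3)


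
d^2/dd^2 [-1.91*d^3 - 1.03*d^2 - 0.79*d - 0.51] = -11.46*d - 2.06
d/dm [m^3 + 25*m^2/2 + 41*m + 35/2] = 3*m^2 + 25*m + 41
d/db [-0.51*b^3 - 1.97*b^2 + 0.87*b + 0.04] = -1.53*b^2 - 3.94*b + 0.87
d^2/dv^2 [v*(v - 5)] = 2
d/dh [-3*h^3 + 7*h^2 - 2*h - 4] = -9*h^2 + 14*h - 2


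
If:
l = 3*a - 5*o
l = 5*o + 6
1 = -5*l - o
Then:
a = -77/39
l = 1/26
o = -31/26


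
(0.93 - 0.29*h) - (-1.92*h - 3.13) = 1.63*h + 4.06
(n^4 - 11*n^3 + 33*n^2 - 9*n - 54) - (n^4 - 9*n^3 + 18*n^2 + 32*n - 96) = -2*n^3 + 15*n^2 - 41*n + 42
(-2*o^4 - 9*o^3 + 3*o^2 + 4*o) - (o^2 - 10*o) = -2*o^4 - 9*o^3 + 2*o^2 + 14*o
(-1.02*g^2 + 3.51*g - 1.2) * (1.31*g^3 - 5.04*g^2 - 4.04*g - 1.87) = -1.3362*g^5 + 9.7389*g^4 - 15.1416*g^3 - 6.225*g^2 - 1.7157*g + 2.244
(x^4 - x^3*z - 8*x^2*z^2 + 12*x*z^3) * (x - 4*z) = x^5 - 5*x^4*z - 4*x^3*z^2 + 44*x^2*z^3 - 48*x*z^4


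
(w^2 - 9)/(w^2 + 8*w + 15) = (w - 3)/(w + 5)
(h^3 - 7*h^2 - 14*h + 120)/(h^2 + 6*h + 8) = (h^2 - 11*h + 30)/(h + 2)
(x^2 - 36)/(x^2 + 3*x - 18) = (x - 6)/(x - 3)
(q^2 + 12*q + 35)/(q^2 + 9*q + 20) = (q + 7)/(q + 4)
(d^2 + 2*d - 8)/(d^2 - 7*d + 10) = (d + 4)/(d - 5)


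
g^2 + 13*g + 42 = (g + 6)*(g + 7)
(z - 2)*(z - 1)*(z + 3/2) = z^3 - 3*z^2/2 - 5*z/2 + 3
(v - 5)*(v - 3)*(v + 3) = v^3 - 5*v^2 - 9*v + 45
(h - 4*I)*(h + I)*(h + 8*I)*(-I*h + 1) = -I*h^4 + 6*h^3 - 23*I*h^2 + 60*h + 32*I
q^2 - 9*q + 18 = (q - 6)*(q - 3)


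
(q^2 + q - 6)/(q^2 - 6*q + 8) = (q + 3)/(q - 4)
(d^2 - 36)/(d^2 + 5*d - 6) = (d - 6)/(d - 1)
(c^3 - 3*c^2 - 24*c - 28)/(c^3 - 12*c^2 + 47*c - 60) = (c^3 - 3*c^2 - 24*c - 28)/(c^3 - 12*c^2 + 47*c - 60)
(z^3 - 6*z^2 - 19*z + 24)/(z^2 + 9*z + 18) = (z^2 - 9*z + 8)/(z + 6)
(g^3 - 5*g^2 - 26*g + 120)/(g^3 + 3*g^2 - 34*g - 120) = (g - 4)/(g + 4)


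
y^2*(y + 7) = y^3 + 7*y^2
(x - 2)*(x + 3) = x^2 + x - 6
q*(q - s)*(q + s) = q^3 - q*s^2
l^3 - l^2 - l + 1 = (l - 1)^2*(l + 1)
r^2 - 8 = (r - 2*sqrt(2))*(r + 2*sqrt(2))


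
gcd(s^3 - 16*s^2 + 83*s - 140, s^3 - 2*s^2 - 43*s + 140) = s^2 - 9*s + 20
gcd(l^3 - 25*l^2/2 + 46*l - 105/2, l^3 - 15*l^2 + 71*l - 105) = l^2 - 10*l + 21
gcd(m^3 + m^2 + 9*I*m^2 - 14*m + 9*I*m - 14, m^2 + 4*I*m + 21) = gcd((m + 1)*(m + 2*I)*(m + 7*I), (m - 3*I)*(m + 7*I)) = m + 7*I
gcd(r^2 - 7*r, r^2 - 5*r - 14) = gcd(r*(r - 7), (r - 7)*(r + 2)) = r - 7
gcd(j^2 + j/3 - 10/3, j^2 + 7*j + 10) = j + 2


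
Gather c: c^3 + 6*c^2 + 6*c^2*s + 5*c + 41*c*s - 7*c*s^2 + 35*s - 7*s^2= c^3 + c^2*(6*s + 6) + c*(-7*s^2 + 41*s + 5) - 7*s^2 + 35*s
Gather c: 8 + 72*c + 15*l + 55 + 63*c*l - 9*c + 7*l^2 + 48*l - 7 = c*(63*l + 63) + 7*l^2 + 63*l + 56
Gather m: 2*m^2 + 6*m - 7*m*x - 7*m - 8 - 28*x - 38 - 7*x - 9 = 2*m^2 + m*(-7*x - 1) - 35*x - 55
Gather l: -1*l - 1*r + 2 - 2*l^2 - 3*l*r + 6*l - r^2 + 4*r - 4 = -2*l^2 + l*(5 - 3*r) - r^2 + 3*r - 2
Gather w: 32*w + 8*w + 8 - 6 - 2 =40*w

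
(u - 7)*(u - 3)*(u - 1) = u^3 - 11*u^2 + 31*u - 21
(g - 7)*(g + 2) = g^2 - 5*g - 14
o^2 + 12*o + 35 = (o + 5)*(o + 7)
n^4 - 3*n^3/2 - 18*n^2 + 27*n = n*(n - 3/2)*(n - 3*sqrt(2))*(n + 3*sqrt(2))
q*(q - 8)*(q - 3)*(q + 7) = q^4 - 4*q^3 - 53*q^2 + 168*q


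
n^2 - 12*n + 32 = (n - 8)*(n - 4)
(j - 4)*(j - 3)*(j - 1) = j^3 - 8*j^2 + 19*j - 12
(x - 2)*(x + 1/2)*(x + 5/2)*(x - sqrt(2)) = x^4 - sqrt(2)*x^3 + x^3 - 19*x^2/4 - sqrt(2)*x^2 - 5*x/2 + 19*sqrt(2)*x/4 + 5*sqrt(2)/2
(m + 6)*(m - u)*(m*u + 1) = m^3*u - m^2*u^2 + 6*m^2*u + m^2 - 6*m*u^2 - m*u + 6*m - 6*u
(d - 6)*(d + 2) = d^2 - 4*d - 12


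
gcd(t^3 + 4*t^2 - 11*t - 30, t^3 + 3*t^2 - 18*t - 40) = t^2 + 7*t + 10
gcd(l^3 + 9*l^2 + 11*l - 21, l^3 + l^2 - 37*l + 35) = l^2 + 6*l - 7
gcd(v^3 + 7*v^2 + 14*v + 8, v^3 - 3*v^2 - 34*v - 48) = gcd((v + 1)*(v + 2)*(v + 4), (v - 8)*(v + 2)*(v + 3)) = v + 2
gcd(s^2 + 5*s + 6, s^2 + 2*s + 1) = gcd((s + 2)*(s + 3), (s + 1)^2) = 1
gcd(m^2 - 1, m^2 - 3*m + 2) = m - 1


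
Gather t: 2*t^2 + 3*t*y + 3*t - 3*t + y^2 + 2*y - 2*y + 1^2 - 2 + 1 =2*t^2 + 3*t*y + y^2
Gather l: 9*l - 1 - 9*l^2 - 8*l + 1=-9*l^2 + l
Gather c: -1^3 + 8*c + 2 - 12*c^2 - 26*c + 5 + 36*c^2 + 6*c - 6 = 24*c^2 - 12*c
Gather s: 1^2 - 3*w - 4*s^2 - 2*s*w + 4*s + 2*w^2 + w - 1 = -4*s^2 + s*(4 - 2*w) + 2*w^2 - 2*w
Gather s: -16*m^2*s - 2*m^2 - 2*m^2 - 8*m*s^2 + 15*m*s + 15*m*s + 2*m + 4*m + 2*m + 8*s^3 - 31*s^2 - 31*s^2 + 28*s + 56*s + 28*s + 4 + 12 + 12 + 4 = -4*m^2 + 8*m + 8*s^3 + s^2*(-8*m - 62) + s*(-16*m^2 + 30*m + 112) + 32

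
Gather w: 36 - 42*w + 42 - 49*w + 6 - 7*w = 84 - 98*w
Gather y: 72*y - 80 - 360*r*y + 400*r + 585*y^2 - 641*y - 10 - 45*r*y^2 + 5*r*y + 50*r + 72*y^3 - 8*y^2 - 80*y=450*r + 72*y^3 + y^2*(577 - 45*r) + y*(-355*r - 649) - 90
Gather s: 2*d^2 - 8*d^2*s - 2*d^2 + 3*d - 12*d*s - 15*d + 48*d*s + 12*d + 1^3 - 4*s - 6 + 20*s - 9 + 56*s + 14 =s*(-8*d^2 + 36*d + 72)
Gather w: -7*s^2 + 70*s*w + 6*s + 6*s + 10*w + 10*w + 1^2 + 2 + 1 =-7*s^2 + 12*s + w*(70*s + 20) + 4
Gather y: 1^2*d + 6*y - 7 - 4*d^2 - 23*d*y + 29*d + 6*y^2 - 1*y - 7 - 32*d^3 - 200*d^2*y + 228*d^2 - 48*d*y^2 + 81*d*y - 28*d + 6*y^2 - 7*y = -32*d^3 + 224*d^2 + 2*d + y^2*(12 - 48*d) + y*(-200*d^2 + 58*d - 2) - 14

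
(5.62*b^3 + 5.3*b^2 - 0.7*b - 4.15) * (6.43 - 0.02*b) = -0.1124*b^4 + 36.0306*b^3 + 34.093*b^2 - 4.418*b - 26.6845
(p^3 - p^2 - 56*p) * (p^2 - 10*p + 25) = p^5 - 11*p^4 - 21*p^3 + 535*p^2 - 1400*p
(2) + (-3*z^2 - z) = -3*z^2 - z + 2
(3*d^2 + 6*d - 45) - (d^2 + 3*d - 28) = 2*d^2 + 3*d - 17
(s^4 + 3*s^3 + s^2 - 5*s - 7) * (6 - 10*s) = -10*s^5 - 24*s^4 + 8*s^3 + 56*s^2 + 40*s - 42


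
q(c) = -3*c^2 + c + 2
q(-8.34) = -215.01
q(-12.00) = -442.00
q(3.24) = -26.25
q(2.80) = -18.72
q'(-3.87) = 24.22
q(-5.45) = -92.56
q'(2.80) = -15.80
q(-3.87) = -46.80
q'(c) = 1 - 6*c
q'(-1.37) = 9.22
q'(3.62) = -20.72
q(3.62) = -33.69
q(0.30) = 2.03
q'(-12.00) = 73.00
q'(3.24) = -18.44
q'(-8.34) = 51.04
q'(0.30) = -0.80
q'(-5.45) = 33.70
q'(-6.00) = 37.00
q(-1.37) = -5.00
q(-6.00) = -112.00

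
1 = 1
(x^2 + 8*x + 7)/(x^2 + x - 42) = (x + 1)/(x - 6)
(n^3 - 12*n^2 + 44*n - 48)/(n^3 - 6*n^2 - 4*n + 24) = (n - 4)/(n + 2)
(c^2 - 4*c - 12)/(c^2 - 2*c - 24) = (c + 2)/(c + 4)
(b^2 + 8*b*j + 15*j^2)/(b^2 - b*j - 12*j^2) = (b + 5*j)/(b - 4*j)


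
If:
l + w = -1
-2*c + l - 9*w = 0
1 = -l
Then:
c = -1/2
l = -1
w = 0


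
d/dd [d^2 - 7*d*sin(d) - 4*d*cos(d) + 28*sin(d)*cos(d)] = 4*d*sin(d) - 7*d*cos(d) + 2*d - 7*sin(d) - 4*cos(d) + 28*cos(2*d)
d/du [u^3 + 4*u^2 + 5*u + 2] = 3*u^2 + 8*u + 5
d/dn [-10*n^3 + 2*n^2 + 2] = 2*n*(2 - 15*n)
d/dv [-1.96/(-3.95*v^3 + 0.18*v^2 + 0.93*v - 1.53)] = (-23.226*v^2 + 0.7056*v + 1.8228)/(3.95*v^3 - 0.18*v^2 - 0.93*v + 1.53)^2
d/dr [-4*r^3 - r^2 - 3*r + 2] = -12*r^2 - 2*r - 3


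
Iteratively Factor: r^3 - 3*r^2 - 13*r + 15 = (r + 3)*(r^2 - 6*r + 5) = (r - 5)*(r + 3)*(r - 1)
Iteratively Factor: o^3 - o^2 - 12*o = (o)*(o^2 - o - 12) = o*(o + 3)*(o - 4)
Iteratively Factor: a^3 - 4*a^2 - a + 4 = (a - 4)*(a^2 - 1) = (a - 4)*(a + 1)*(a - 1)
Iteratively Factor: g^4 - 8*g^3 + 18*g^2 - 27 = (g - 3)*(g^3 - 5*g^2 + 3*g + 9) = (g - 3)^2*(g^2 - 2*g - 3) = (g - 3)^2*(g + 1)*(g - 3)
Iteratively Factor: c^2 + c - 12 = (c + 4)*(c - 3)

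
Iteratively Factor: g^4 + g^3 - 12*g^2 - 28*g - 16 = (g + 1)*(g^3 - 12*g - 16) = (g + 1)*(g + 2)*(g^2 - 2*g - 8) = (g - 4)*(g + 1)*(g + 2)*(g + 2)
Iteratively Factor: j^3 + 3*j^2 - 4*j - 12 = (j + 2)*(j^2 + j - 6) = (j + 2)*(j + 3)*(j - 2)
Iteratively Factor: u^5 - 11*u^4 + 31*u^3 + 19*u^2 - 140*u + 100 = (u - 1)*(u^4 - 10*u^3 + 21*u^2 + 40*u - 100) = (u - 5)*(u - 1)*(u^3 - 5*u^2 - 4*u + 20) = (u - 5)*(u - 2)*(u - 1)*(u^2 - 3*u - 10) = (u - 5)^2*(u - 2)*(u - 1)*(u + 2)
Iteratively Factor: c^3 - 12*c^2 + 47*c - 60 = (c - 5)*(c^2 - 7*c + 12) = (c - 5)*(c - 3)*(c - 4)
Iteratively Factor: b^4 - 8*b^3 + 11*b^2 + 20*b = (b)*(b^3 - 8*b^2 + 11*b + 20) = b*(b - 4)*(b^2 - 4*b - 5) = b*(b - 4)*(b + 1)*(b - 5)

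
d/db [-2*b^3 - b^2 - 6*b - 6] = -6*b^2 - 2*b - 6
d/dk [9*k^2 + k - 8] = 18*k + 1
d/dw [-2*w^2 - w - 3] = -4*w - 1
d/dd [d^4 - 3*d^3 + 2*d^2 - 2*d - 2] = 4*d^3 - 9*d^2 + 4*d - 2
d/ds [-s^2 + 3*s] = 3 - 2*s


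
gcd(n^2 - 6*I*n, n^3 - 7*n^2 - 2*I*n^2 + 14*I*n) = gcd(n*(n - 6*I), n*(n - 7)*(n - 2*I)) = n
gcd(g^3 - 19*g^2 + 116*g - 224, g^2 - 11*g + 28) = g^2 - 11*g + 28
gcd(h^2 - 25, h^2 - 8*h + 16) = 1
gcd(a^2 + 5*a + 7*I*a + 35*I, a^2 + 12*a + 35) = a + 5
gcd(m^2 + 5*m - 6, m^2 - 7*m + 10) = 1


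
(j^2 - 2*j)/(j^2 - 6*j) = (j - 2)/(j - 6)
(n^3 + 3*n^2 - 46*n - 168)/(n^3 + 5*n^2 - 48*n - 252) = (n + 4)/(n + 6)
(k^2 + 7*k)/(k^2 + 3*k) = (k + 7)/(k + 3)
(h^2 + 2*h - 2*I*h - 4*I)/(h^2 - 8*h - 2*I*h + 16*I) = (h + 2)/(h - 8)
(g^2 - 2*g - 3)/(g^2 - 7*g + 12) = (g + 1)/(g - 4)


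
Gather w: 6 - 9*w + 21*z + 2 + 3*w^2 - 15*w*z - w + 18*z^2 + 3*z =3*w^2 + w*(-15*z - 10) + 18*z^2 + 24*z + 8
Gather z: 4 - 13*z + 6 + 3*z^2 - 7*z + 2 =3*z^2 - 20*z + 12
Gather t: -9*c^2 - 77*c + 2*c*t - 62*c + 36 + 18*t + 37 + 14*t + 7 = -9*c^2 - 139*c + t*(2*c + 32) + 80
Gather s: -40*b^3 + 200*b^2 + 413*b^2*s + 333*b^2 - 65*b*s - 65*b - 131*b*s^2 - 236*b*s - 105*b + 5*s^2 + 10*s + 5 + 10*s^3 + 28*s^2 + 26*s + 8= -40*b^3 + 533*b^2 - 170*b + 10*s^3 + s^2*(33 - 131*b) + s*(413*b^2 - 301*b + 36) + 13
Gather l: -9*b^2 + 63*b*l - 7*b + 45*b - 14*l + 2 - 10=-9*b^2 + 38*b + l*(63*b - 14) - 8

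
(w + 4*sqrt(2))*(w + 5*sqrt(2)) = w^2 + 9*sqrt(2)*w + 40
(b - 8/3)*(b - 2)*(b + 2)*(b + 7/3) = b^4 - b^3/3 - 92*b^2/9 + 4*b/3 + 224/9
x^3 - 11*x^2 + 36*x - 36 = (x - 6)*(x - 3)*(x - 2)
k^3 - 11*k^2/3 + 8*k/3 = k*(k - 8/3)*(k - 1)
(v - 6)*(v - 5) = v^2 - 11*v + 30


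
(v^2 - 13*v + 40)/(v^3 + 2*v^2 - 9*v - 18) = (v^2 - 13*v + 40)/(v^3 + 2*v^2 - 9*v - 18)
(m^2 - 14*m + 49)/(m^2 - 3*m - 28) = (m - 7)/(m + 4)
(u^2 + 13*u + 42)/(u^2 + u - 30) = (u + 7)/(u - 5)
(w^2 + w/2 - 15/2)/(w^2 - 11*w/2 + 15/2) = (w + 3)/(w - 3)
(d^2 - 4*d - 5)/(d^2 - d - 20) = (d + 1)/(d + 4)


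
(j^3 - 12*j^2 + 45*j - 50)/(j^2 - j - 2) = (j^2 - 10*j + 25)/(j + 1)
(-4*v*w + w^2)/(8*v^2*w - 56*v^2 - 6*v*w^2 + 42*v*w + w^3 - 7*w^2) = -w/(2*v*w - 14*v - w^2 + 7*w)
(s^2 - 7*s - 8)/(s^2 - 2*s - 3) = (s - 8)/(s - 3)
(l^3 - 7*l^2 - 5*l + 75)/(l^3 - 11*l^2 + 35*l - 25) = (l + 3)/(l - 1)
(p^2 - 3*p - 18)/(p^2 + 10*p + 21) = (p - 6)/(p + 7)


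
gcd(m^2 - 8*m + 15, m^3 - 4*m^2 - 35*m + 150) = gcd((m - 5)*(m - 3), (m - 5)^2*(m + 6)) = m - 5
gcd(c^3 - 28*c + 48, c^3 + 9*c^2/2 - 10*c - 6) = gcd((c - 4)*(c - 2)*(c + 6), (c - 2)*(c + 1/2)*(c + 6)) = c^2 + 4*c - 12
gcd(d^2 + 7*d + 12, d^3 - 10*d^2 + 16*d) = 1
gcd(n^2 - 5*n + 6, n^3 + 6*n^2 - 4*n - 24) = n - 2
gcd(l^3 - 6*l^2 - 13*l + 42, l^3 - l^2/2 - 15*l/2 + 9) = l^2 + l - 6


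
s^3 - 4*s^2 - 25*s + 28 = (s - 7)*(s - 1)*(s + 4)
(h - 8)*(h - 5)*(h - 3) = h^3 - 16*h^2 + 79*h - 120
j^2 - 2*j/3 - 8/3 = (j - 2)*(j + 4/3)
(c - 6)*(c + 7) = c^2 + c - 42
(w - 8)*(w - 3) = w^2 - 11*w + 24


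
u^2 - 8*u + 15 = (u - 5)*(u - 3)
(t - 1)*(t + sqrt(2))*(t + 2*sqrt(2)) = t^3 - t^2 + 3*sqrt(2)*t^2 - 3*sqrt(2)*t + 4*t - 4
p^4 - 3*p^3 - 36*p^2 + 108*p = p*(p - 6)*(p - 3)*(p + 6)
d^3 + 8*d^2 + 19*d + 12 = (d + 1)*(d + 3)*(d + 4)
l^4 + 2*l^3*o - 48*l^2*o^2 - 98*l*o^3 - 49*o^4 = (l - 7*o)*(l + o)^2*(l + 7*o)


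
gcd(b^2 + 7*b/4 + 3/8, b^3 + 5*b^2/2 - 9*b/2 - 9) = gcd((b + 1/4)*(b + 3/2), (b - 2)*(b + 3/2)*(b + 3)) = b + 3/2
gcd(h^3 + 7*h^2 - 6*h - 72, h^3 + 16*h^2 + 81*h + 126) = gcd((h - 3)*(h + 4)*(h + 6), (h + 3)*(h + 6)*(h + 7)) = h + 6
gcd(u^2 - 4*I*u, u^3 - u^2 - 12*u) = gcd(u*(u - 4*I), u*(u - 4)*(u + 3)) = u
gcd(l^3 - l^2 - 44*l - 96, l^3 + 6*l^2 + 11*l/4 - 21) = l + 4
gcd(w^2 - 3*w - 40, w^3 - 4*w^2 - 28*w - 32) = w - 8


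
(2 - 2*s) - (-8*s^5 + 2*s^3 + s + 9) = 8*s^5 - 2*s^3 - 3*s - 7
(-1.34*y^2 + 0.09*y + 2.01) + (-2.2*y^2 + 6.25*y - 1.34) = -3.54*y^2 + 6.34*y + 0.67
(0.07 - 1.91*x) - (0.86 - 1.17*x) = -0.74*x - 0.79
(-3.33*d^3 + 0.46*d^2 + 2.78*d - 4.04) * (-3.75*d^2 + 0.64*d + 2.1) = 12.4875*d^5 - 3.8562*d^4 - 17.1236*d^3 + 17.8952*d^2 + 3.2524*d - 8.484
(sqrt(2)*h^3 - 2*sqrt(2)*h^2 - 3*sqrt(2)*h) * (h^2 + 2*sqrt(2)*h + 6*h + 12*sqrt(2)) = sqrt(2)*h^5 + 4*h^4 + 4*sqrt(2)*h^4 - 15*sqrt(2)*h^3 + 16*h^3 - 60*h^2 - 18*sqrt(2)*h^2 - 72*h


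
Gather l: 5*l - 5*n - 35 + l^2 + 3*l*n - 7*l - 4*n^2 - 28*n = l^2 + l*(3*n - 2) - 4*n^2 - 33*n - 35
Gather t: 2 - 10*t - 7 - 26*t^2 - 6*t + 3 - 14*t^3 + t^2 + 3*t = -14*t^3 - 25*t^2 - 13*t - 2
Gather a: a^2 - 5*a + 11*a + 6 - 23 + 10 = a^2 + 6*a - 7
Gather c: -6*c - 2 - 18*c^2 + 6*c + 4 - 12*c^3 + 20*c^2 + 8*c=-12*c^3 + 2*c^2 + 8*c + 2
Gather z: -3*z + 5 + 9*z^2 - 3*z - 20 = 9*z^2 - 6*z - 15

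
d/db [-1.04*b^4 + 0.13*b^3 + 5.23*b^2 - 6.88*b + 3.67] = -4.16*b^3 + 0.39*b^2 + 10.46*b - 6.88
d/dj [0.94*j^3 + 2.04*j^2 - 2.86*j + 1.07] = 2.82*j^2 + 4.08*j - 2.86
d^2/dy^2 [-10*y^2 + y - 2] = -20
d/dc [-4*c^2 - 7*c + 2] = -8*c - 7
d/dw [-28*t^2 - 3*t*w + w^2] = -3*t + 2*w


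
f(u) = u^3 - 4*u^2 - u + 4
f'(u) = 3*u^2 - 8*u - 1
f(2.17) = -6.79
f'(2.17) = -4.23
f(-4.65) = -178.38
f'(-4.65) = 101.07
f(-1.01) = -0.10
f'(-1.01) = 10.14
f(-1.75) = -11.86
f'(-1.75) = 22.19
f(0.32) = 3.30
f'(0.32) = -3.25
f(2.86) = -8.18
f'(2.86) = 0.66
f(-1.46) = -6.18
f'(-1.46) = 17.07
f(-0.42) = 3.64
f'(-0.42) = 2.89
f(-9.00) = -1040.00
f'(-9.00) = 314.00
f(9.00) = 400.00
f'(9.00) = 170.00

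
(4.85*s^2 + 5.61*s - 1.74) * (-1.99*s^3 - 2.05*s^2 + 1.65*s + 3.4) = -9.6515*s^5 - 21.1064*s^4 - 0.0353999999999992*s^3 + 29.3135*s^2 + 16.203*s - 5.916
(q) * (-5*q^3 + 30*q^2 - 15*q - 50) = -5*q^4 + 30*q^3 - 15*q^2 - 50*q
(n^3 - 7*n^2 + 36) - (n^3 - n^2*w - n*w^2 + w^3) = n^2*w - 7*n^2 + n*w^2 - w^3 + 36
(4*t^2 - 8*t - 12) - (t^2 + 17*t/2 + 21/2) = 3*t^2 - 33*t/2 - 45/2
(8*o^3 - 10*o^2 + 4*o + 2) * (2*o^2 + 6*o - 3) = 16*o^5 + 28*o^4 - 76*o^3 + 58*o^2 - 6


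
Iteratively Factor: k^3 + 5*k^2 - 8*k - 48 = (k - 3)*(k^2 + 8*k + 16) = (k - 3)*(k + 4)*(k + 4)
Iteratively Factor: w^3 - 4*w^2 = (w - 4)*(w^2) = w*(w - 4)*(w)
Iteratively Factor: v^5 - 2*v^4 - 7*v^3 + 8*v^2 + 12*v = (v)*(v^4 - 2*v^3 - 7*v^2 + 8*v + 12) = v*(v - 3)*(v^3 + v^2 - 4*v - 4) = v*(v - 3)*(v + 2)*(v^2 - v - 2) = v*(v - 3)*(v + 1)*(v + 2)*(v - 2)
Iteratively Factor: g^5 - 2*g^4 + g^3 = (g - 1)*(g^4 - g^3) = (g - 1)^2*(g^3) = g*(g - 1)^2*(g^2) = g^2*(g - 1)^2*(g)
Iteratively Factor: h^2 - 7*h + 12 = (h - 3)*(h - 4)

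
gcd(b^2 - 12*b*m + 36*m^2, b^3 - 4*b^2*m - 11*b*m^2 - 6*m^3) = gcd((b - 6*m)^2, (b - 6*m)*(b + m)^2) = b - 6*m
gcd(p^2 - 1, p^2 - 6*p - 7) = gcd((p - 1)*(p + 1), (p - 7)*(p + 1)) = p + 1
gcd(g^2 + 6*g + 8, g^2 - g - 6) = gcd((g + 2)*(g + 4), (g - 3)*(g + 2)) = g + 2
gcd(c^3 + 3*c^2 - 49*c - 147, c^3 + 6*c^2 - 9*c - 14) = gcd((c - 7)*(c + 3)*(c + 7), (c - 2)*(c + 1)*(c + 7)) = c + 7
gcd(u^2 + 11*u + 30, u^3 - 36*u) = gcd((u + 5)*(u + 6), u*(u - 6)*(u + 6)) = u + 6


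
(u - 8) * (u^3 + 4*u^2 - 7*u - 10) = u^4 - 4*u^3 - 39*u^2 + 46*u + 80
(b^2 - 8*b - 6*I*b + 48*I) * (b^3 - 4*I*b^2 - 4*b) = b^5 - 8*b^4 - 10*I*b^4 - 28*b^3 + 80*I*b^3 + 224*b^2 + 24*I*b^2 - 192*I*b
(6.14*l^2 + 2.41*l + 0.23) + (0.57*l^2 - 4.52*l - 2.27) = 6.71*l^2 - 2.11*l - 2.04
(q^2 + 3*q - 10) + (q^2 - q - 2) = 2*q^2 + 2*q - 12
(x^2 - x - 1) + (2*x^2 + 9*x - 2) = 3*x^2 + 8*x - 3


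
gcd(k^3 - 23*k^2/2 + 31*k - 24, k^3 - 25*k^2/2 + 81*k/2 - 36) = k^2 - 19*k/2 + 12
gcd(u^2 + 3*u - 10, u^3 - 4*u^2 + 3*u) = 1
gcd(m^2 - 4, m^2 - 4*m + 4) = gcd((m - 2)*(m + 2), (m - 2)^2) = m - 2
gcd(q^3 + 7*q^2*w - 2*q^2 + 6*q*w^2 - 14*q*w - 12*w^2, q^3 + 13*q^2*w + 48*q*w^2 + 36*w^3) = q^2 + 7*q*w + 6*w^2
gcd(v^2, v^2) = v^2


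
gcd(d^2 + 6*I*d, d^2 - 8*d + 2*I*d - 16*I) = 1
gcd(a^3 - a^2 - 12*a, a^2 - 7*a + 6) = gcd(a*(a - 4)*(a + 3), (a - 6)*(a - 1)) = 1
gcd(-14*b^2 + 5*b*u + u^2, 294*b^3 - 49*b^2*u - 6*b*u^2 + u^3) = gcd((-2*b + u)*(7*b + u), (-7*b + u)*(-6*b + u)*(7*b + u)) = 7*b + u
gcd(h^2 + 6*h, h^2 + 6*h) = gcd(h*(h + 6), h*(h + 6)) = h^2 + 6*h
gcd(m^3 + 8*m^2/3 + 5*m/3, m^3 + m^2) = m^2 + m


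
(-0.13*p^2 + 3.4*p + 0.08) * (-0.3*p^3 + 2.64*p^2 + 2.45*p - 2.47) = 0.039*p^5 - 1.3632*p^4 + 8.6335*p^3 + 8.8623*p^2 - 8.202*p - 0.1976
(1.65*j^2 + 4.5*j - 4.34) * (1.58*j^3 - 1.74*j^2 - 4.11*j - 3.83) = 2.607*j^5 + 4.239*j^4 - 21.4687*j^3 - 17.2629*j^2 + 0.602400000000003*j + 16.6222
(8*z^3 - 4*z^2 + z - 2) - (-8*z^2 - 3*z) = 8*z^3 + 4*z^2 + 4*z - 2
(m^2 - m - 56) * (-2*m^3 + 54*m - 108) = -2*m^5 + 2*m^4 + 166*m^3 - 162*m^2 - 2916*m + 6048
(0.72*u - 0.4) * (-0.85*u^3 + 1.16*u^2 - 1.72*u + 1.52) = -0.612*u^4 + 1.1752*u^3 - 1.7024*u^2 + 1.7824*u - 0.608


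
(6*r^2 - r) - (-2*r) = 6*r^2 + r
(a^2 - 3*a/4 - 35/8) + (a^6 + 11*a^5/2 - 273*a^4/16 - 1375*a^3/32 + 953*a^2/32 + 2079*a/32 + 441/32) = a^6 + 11*a^5/2 - 273*a^4/16 - 1375*a^3/32 + 985*a^2/32 + 2055*a/32 + 301/32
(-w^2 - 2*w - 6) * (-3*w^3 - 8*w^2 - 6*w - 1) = 3*w^5 + 14*w^4 + 40*w^3 + 61*w^2 + 38*w + 6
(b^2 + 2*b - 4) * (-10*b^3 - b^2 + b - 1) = -10*b^5 - 21*b^4 + 39*b^3 + 5*b^2 - 6*b + 4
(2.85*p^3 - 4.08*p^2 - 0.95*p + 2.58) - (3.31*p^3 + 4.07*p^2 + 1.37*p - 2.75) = -0.46*p^3 - 8.15*p^2 - 2.32*p + 5.33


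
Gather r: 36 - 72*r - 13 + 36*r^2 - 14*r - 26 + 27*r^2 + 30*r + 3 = 63*r^2 - 56*r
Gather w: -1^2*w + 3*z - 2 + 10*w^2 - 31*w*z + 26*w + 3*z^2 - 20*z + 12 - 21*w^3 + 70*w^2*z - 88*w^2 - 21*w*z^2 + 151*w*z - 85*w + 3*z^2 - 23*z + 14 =-21*w^3 + w^2*(70*z - 78) + w*(-21*z^2 + 120*z - 60) + 6*z^2 - 40*z + 24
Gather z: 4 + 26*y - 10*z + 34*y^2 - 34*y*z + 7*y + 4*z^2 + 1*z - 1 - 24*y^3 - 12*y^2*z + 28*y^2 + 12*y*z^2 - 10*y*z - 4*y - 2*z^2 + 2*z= -24*y^3 + 62*y^2 + 29*y + z^2*(12*y + 2) + z*(-12*y^2 - 44*y - 7) + 3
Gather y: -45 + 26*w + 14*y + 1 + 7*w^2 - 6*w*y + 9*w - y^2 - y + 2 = 7*w^2 + 35*w - y^2 + y*(13 - 6*w) - 42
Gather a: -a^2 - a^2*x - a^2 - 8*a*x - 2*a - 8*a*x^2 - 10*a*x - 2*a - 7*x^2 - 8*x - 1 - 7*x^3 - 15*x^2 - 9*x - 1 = a^2*(-x - 2) + a*(-8*x^2 - 18*x - 4) - 7*x^3 - 22*x^2 - 17*x - 2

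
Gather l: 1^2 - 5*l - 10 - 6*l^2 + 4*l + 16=-6*l^2 - l + 7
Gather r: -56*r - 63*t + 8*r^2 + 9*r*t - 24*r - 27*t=8*r^2 + r*(9*t - 80) - 90*t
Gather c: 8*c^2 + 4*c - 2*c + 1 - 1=8*c^2 + 2*c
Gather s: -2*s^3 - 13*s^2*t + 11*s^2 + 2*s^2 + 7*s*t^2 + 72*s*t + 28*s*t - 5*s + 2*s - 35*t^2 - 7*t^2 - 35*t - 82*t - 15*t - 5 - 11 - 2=-2*s^3 + s^2*(13 - 13*t) + s*(7*t^2 + 100*t - 3) - 42*t^2 - 132*t - 18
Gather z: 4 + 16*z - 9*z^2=-9*z^2 + 16*z + 4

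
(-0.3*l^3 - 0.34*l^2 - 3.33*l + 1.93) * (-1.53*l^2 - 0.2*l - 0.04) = 0.459*l^5 + 0.5802*l^4 + 5.1749*l^3 - 2.2733*l^2 - 0.2528*l - 0.0772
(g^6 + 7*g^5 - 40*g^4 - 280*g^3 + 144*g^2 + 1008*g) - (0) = g^6 + 7*g^5 - 40*g^4 - 280*g^3 + 144*g^2 + 1008*g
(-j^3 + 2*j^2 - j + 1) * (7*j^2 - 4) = -7*j^5 + 14*j^4 - 3*j^3 - j^2 + 4*j - 4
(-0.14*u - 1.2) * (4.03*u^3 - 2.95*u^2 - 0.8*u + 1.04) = -0.5642*u^4 - 4.423*u^3 + 3.652*u^2 + 0.8144*u - 1.248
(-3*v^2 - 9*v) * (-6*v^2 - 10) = 18*v^4 + 54*v^3 + 30*v^2 + 90*v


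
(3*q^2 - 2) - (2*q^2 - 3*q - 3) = q^2 + 3*q + 1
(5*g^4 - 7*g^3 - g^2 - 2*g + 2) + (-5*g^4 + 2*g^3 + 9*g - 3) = -5*g^3 - g^2 + 7*g - 1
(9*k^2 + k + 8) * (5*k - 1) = 45*k^3 - 4*k^2 + 39*k - 8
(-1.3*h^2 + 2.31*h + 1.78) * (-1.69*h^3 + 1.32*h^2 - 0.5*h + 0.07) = 2.197*h^5 - 5.6199*h^4 + 0.691*h^3 + 1.1036*h^2 - 0.7283*h + 0.1246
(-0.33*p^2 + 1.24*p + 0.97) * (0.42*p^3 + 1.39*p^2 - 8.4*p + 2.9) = -0.1386*p^5 + 0.0620999999999999*p^4 + 4.903*p^3 - 10.0247*p^2 - 4.552*p + 2.813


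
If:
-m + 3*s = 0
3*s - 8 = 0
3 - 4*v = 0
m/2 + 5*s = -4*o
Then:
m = 8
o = -13/3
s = 8/3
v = 3/4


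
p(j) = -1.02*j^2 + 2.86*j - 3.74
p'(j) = 2.86 - 2.04*j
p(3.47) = -6.10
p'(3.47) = -4.22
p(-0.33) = -4.79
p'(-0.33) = 3.53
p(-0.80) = -6.68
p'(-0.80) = 4.49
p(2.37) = -2.69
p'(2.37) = -1.97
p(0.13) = -3.39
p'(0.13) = 2.59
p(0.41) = -2.74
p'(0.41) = 2.02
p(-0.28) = -4.62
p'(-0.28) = 3.43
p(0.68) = -2.27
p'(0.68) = 1.47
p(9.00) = -60.62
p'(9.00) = -15.50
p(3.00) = -4.34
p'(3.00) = -3.26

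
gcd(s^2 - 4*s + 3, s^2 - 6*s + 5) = s - 1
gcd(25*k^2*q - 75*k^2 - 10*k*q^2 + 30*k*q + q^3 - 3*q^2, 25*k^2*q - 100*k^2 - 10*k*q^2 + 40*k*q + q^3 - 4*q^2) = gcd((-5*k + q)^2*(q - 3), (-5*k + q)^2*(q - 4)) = 25*k^2 - 10*k*q + q^2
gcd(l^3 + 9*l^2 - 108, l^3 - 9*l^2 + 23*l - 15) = l - 3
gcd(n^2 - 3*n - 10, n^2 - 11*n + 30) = n - 5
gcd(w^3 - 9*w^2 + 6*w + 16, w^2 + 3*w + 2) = w + 1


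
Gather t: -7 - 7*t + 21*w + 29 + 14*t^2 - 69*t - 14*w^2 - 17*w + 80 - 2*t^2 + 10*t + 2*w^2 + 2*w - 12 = 12*t^2 - 66*t - 12*w^2 + 6*w + 90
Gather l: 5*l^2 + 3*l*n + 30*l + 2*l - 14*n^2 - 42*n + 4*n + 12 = 5*l^2 + l*(3*n + 32) - 14*n^2 - 38*n + 12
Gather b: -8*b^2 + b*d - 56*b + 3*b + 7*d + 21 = -8*b^2 + b*(d - 53) + 7*d + 21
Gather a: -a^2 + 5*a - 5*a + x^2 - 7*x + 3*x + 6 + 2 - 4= -a^2 + x^2 - 4*x + 4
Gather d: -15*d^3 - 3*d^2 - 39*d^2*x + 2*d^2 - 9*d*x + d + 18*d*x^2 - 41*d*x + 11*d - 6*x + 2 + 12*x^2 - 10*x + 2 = -15*d^3 + d^2*(-39*x - 1) + d*(18*x^2 - 50*x + 12) + 12*x^2 - 16*x + 4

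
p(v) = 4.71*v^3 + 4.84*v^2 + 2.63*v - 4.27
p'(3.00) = 158.84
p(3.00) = 174.35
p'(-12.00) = 1921.19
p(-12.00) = -7477.75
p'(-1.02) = 7.46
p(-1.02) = -6.92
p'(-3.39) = 132.20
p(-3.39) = -141.06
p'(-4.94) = 299.63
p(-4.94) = -466.96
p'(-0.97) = 6.54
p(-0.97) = -6.57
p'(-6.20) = 485.77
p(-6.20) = -957.05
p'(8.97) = 1226.37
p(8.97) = 3808.12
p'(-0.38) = 0.99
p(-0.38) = -4.83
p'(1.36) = 41.93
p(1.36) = 20.11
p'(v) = 14.13*v^2 + 9.68*v + 2.63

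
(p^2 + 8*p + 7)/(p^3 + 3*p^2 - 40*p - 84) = (p + 1)/(p^2 - 4*p - 12)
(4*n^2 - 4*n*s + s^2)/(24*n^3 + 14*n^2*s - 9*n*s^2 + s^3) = (4*n^2 - 4*n*s + s^2)/(24*n^3 + 14*n^2*s - 9*n*s^2 + s^3)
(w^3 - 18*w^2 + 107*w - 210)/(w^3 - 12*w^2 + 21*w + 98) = (w^2 - 11*w + 30)/(w^2 - 5*w - 14)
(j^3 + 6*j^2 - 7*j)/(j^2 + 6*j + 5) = j*(j^2 + 6*j - 7)/(j^2 + 6*j + 5)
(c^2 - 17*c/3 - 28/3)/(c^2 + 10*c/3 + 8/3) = (c - 7)/(c + 2)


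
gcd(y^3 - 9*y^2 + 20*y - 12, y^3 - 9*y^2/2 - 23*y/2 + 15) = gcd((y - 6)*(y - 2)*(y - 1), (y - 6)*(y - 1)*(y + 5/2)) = y^2 - 7*y + 6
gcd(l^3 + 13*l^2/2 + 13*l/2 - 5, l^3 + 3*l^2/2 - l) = l^2 + 3*l/2 - 1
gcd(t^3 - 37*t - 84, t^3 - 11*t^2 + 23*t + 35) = t - 7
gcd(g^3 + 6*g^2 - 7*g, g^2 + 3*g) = g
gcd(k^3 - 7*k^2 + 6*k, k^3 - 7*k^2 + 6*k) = k^3 - 7*k^2 + 6*k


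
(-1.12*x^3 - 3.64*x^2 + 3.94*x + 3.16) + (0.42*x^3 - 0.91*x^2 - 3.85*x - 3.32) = -0.7*x^3 - 4.55*x^2 + 0.0899999999999999*x - 0.16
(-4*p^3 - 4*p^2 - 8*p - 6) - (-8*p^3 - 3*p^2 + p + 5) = 4*p^3 - p^2 - 9*p - 11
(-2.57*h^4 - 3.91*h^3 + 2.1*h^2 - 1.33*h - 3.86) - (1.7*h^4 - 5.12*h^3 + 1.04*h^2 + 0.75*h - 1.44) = -4.27*h^4 + 1.21*h^3 + 1.06*h^2 - 2.08*h - 2.42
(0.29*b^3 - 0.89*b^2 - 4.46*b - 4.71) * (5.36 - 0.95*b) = -0.2755*b^4 + 2.3999*b^3 - 0.5334*b^2 - 19.4311*b - 25.2456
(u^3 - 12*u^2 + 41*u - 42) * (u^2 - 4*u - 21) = u^5 - 16*u^4 + 68*u^3 + 46*u^2 - 693*u + 882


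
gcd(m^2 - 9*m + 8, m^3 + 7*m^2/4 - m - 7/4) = m - 1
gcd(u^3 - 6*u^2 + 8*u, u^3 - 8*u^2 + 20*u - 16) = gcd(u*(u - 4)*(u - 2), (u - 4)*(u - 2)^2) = u^2 - 6*u + 8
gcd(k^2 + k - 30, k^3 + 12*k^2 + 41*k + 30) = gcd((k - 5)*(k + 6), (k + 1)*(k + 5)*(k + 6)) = k + 6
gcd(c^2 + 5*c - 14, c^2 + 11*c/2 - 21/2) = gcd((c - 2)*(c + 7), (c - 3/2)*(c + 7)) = c + 7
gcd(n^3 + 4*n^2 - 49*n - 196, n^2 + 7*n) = n + 7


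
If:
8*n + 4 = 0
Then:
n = -1/2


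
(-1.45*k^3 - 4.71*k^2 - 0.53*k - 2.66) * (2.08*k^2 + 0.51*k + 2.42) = -3.016*k^5 - 10.5363*k^4 - 7.0135*k^3 - 17.2013*k^2 - 2.6392*k - 6.4372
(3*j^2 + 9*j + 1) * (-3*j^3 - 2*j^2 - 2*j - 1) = -9*j^5 - 33*j^4 - 27*j^3 - 23*j^2 - 11*j - 1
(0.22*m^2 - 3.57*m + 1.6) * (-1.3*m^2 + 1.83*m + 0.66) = -0.286*m^4 + 5.0436*m^3 - 8.4679*m^2 + 0.571800000000001*m + 1.056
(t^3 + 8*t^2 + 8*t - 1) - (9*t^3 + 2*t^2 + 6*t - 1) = -8*t^3 + 6*t^2 + 2*t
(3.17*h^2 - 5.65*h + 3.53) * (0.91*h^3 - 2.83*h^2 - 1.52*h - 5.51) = 2.8847*h^5 - 14.1126*h^4 + 14.3834*h^3 - 18.8686*h^2 + 25.7659*h - 19.4503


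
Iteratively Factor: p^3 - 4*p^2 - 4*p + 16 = (p + 2)*(p^2 - 6*p + 8) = (p - 4)*(p + 2)*(p - 2)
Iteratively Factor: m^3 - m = (m + 1)*(m^2 - m) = m*(m + 1)*(m - 1)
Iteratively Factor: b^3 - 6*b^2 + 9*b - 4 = (b - 1)*(b^2 - 5*b + 4) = (b - 4)*(b - 1)*(b - 1)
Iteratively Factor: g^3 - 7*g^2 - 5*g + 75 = (g - 5)*(g^2 - 2*g - 15) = (g - 5)^2*(g + 3)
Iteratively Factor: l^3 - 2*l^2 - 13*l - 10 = (l + 2)*(l^2 - 4*l - 5) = (l - 5)*(l + 2)*(l + 1)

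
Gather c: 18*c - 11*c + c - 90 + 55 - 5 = 8*c - 40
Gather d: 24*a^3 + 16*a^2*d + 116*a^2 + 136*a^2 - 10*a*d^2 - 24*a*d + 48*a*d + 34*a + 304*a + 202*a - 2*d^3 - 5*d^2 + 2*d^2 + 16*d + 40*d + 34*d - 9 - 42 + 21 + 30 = 24*a^3 + 252*a^2 + 540*a - 2*d^3 + d^2*(-10*a - 3) + d*(16*a^2 + 24*a + 90)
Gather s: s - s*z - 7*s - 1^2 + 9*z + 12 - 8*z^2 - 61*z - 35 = s*(-z - 6) - 8*z^2 - 52*z - 24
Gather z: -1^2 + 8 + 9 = 16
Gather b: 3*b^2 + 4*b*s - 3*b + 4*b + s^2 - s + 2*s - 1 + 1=3*b^2 + b*(4*s + 1) + s^2 + s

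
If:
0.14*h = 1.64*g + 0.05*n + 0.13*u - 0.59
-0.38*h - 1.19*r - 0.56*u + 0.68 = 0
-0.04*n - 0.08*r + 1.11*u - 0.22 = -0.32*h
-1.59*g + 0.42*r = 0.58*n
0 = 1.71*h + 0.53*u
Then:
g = 0.35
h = -0.07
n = -0.62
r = 0.49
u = 0.23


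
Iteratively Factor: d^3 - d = (d - 1)*(d^2 + d) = d*(d - 1)*(d + 1)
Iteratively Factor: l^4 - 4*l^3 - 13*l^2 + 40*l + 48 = (l - 4)*(l^3 - 13*l - 12) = (l - 4)^2*(l^2 + 4*l + 3) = (l - 4)^2*(l + 1)*(l + 3)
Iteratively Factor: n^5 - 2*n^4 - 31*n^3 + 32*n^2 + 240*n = (n + 4)*(n^4 - 6*n^3 - 7*n^2 + 60*n) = (n - 5)*(n + 4)*(n^3 - n^2 - 12*n) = (n - 5)*(n + 3)*(n + 4)*(n^2 - 4*n) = (n - 5)*(n - 4)*(n + 3)*(n + 4)*(n)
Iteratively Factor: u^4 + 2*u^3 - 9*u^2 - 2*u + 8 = (u + 1)*(u^3 + u^2 - 10*u + 8) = (u - 2)*(u + 1)*(u^2 + 3*u - 4) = (u - 2)*(u - 1)*(u + 1)*(u + 4)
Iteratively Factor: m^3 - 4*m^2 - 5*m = (m)*(m^2 - 4*m - 5) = m*(m + 1)*(m - 5)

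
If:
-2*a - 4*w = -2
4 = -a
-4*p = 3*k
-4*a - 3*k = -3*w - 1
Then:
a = -4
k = 49/6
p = -49/8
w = 5/2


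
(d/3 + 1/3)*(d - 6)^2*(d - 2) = d^4/3 - 13*d^3/3 + 46*d^2/3 - 4*d - 24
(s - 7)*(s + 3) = s^2 - 4*s - 21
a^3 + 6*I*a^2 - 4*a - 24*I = (a - 2)*(a + 2)*(a + 6*I)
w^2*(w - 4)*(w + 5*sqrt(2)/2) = w^4 - 4*w^3 + 5*sqrt(2)*w^3/2 - 10*sqrt(2)*w^2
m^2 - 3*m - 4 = (m - 4)*(m + 1)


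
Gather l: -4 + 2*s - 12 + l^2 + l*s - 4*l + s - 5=l^2 + l*(s - 4) + 3*s - 21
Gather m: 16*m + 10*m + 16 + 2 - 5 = 26*m + 13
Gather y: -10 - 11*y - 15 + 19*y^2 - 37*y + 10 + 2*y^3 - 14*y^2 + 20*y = 2*y^3 + 5*y^2 - 28*y - 15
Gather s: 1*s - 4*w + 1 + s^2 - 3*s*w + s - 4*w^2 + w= s^2 + s*(2 - 3*w) - 4*w^2 - 3*w + 1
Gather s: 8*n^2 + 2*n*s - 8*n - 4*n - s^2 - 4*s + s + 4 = 8*n^2 - 12*n - s^2 + s*(2*n - 3) + 4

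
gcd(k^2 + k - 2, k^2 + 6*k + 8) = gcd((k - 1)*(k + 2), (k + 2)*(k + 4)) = k + 2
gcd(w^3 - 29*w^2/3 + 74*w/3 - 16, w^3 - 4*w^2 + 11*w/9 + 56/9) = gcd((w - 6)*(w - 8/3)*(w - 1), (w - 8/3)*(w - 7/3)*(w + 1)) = w - 8/3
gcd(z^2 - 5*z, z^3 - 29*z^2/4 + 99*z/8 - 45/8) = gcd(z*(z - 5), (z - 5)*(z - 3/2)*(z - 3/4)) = z - 5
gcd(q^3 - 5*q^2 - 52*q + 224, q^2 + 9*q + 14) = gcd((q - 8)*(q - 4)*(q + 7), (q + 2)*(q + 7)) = q + 7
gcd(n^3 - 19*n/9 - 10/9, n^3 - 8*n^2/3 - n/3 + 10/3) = n^2 - 2*n/3 - 5/3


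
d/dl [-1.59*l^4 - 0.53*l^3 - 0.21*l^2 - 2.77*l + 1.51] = -6.36*l^3 - 1.59*l^2 - 0.42*l - 2.77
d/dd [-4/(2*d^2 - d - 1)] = 4*(4*d - 1)/(-2*d^2 + d + 1)^2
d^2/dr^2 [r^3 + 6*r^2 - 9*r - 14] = 6*r + 12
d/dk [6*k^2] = 12*k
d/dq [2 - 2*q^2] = -4*q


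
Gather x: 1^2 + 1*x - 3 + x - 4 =2*x - 6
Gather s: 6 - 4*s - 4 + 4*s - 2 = 0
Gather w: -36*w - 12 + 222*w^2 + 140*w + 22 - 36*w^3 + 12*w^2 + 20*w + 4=-36*w^3 + 234*w^2 + 124*w + 14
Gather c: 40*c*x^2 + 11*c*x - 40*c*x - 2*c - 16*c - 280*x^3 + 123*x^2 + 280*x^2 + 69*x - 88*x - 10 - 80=c*(40*x^2 - 29*x - 18) - 280*x^3 + 403*x^2 - 19*x - 90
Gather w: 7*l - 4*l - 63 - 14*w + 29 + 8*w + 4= 3*l - 6*w - 30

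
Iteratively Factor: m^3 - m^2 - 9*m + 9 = (m - 3)*(m^2 + 2*m - 3) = (m - 3)*(m + 3)*(m - 1)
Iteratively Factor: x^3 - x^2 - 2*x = (x)*(x^2 - x - 2) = x*(x + 1)*(x - 2)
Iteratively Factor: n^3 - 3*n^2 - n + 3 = (n - 3)*(n^2 - 1) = (n - 3)*(n - 1)*(n + 1)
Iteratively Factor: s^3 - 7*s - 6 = (s - 3)*(s^2 + 3*s + 2) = (s - 3)*(s + 2)*(s + 1)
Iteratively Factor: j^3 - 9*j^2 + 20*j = (j - 4)*(j^2 - 5*j) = (j - 5)*(j - 4)*(j)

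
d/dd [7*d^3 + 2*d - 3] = 21*d^2 + 2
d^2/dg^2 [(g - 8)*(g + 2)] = 2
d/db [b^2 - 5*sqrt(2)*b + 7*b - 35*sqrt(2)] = 2*b - 5*sqrt(2) + 7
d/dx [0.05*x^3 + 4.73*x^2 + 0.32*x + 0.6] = 0.15*x^2 + 9.46*x + 0.32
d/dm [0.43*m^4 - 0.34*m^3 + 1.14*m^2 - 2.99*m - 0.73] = 1.72*m^3 - 1.02*m^2 + 2.28*m - 2.99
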